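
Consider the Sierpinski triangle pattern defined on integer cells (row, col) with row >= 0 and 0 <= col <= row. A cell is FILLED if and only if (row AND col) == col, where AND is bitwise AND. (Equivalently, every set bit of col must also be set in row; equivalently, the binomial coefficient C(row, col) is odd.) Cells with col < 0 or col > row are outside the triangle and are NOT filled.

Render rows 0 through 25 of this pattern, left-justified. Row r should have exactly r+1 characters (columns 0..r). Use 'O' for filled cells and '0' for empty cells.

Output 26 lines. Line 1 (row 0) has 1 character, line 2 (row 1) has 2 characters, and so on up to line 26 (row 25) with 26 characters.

r0=0: O
r1=1: OO
r2=10: O0O
r3=11: OOOO
r4=100: O000O
r5=101: OO00OO
r6=110: O0O0O0O
r7=111: OOOOOOOO
r8=1000: O0000000O
r9=1001: OO000000OO
r10=1010: O0O00000O0O
r11=1011: OOOO0000OOOO
r12=1100: O000O000O000O
r13=1101: OO00OO00OO00OO
r14=1110: O0O0O0O0O0O0O0O
r15=1111: OOOOOOOOOOOOOOOO
r16=10000: O000000000000000O
r17=10001: OO00000000000000OO
r18=10010: O0O0000000000000O0O
r19=10011: OOOO000000000000OOOO
r20=10100: O000O00000000000O000O
r21=10101: OO00OO0000000000OO00OO
r22=10110: O0O0O0O000000000O0O0O0O
r23=10111: OOOOOOOO00000000OOOOOOOO
r24=11000: O0000000O0000000O0000000O
r25=11001: OO000000OO000000OO000000OO

Answer: O
OO
O0O
OOOO
O000O
OO00OO
O0O0O0O
OOOOOOOO
O0000000O
OO000000OO
O0O00000O0O
OOOO0000OOOO
O000O000O000O
OO00OO00OO00OO
O0O0O0O0O0O0O0O
OOOOOOOOOOOOOOOO
O000000000000000O
OO00000000000000OO
O0O0000000000000O0O
OOOO000000000000OOOO
O000O00000000000O000O
OO00OO0000000000OO00OO
O0O0O0O000000000O0O0O0O
OOOOOOOO00000000OOOOOOOO
O0000000O0000000O0000000O
OO000000OO000000OO000000OO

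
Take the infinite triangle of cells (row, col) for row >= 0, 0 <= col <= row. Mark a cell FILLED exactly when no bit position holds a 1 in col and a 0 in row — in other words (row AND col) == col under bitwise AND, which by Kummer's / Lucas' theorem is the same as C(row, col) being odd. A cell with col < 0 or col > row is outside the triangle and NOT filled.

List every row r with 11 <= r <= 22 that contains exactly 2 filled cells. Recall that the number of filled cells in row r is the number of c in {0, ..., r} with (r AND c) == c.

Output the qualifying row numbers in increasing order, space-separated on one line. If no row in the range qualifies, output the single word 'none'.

Row r has 2^popcount(r) filled cells, so we need popcount(r) = log2(2) = 1.
Scan r = 11..22 and keep those with exactly 1 one-bits:
r=11=1011 popcount=3 -> skip
r=12=1100 popcount=2 -> skip
r=13=1101 popcount=3 -> skip
r=14=1110 popcount=3 -> skip
r=15=1111 popcount=4 -> skip
r=16=10000 popcount=1 -> KEEP
r=17=10001 popcount=2 -> skip
r=18=10010 popcount=2 -> skip
r=19=10011 popcount=3 -> skip
r=20=10100 popcount=2 -> skip
r=21=10101 popcount=3 -> skip
r=22=10110 popcount=3 -> skip
Kept rows: 16

Answer: 16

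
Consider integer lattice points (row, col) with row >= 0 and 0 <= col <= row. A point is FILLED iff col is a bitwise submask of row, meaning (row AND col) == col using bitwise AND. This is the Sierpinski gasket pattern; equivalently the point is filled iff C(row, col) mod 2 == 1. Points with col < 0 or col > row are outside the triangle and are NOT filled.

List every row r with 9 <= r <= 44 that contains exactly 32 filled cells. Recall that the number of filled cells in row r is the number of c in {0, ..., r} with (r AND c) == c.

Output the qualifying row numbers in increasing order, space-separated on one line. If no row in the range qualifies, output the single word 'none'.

Answer: 31

Derivation:
Row r has 2^popcount(r) filled cells, so we need popcount(r) = log2(32) = 5.
Scan r = 9..44 and keep those with exactly 5 one-bits:
r=9=1001 popcount=2 -> skip
r=10=1010 popcount=2 -> skip
r=11=1011 popcount=3 -> skip
r=12=1100 popcount=2 -> skip
r=13=1101 popcount=3 -> skip
r=14=1110 popcount=3 -> skip
r=15=1111 popcount=4 -> skip
r=16=10000 popcount=1 -> skip
r=17=10001 popcount=2 -> skip
r=18=10010 popcount=2 -> skip
r=19=10011 popcount=3 -> skip
r=20=10100 popcount=2 -> skip
r=21=10101 popcount=3 -> skip
r=22=10110 popcount=3 -> skip
r=23=10111 popcount=4 -> skip
r=24=11000 popcount=2 -> skip
r=25=11001 popcount=3 -> skip
r=26=11010 popcount=3 -> skip
r=27=11011 popcount=4 -> skip
r=28=11100 popcount=3 -> skip
r=29=11101 popcount=4 -> skip
r=30=11110 popcount=4 -> skip
r=31=11111 popcount=5 -> KEEP
r=32=100000 popcount=1 -> skip
r=33=100001 popcount=2 -> skip
r=34=100010 popcount=2 -> skip
r=35=100011 popcount=3 -> skip
r=36=100100 popcount=2 -> skip
r=37=100101 popcount=3 -> skip
r=38=100110 popcount=3 -> skip
r=39=100111 popcount=4 -> skip
r=40=101000 popcount=2 -> skip
r=41=101001 popcount=3 -> skip
r=42=101010 popcount=3 -> skip
r=43=101011 popcount=4 -> skip
r=44=101100 popcount=3 -> skip
Kept rows: 31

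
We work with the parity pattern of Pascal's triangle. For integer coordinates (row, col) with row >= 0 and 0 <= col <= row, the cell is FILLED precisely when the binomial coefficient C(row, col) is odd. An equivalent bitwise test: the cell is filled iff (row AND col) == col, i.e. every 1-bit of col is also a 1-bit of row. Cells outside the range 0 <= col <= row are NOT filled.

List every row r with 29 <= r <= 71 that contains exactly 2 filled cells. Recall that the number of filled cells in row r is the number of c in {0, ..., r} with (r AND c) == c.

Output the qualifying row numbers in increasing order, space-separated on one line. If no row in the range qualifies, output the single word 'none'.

Row r has 2^popcount(r) filled cells, so we need popcount(r) = log2(2) = 1.
Scan r = 29..71 and keep those with exactly 1 one-bits:
r=29=11101 popcount=4 -> skip
r=30=11110 popcount=4 -> skip
r=31=11111 popcount=5 -> skip
r=32=100000 popcount=1 -> KEEP
r=33=100001 popcount=2 -> skip
r=34=100010 popcount=2 -> skip
r=35=100011 popcount=3 -> skip
r=36=100100 popcount=2 -> skip
r=37=100101 popcount=3 -> skip
r=38=100110 popcount=3 -> skip
r=39=100111 popcount=4 -> skip
r=40=101000 popcount=2 -> skip
r=41=101001 popcount=3 -> skip
r=42=101010 popcount=3 -> skip
r=43=101011 popcount=4 -> skip
r=44=101100 popcount=3 -> skip
r=45=101101 popcount=4 -> skip
r=46=101110 popcount=4 -> skip
r=47=101111 popcount=5 -> skip
r=48=110000 popcount=2 -> skip
r=49=110001 popcount=3 -> skip
r=50=110010 popcount=3 -> skip
r=51=110011 popcount=4 -> skip
r=52=110100 popcount=3 -> skip
r=53=110101 popcount=4 -> skip
r=54=110110 popcount=4 -> skip
r=55=110111 popcount=5 -> skip
r=56=111000 popcount=3 -> skip
r=57=111001 popcount=4 -> skip
r=58=111010 popcount=4 -> skip
r=59=111011 popcount=5 -> skip
r=60=111100 popcount=4 -> skip
r=61=111101 popcount=5 -> skip
r=62=111110 popcount=5 -> skip
r=63=111111 popcount=6 -> skip
r=64=1000000 popcount=1 -> KEEP
r=65=1000001 popcount=2 -> skip
r=66=1000010 popcount=2 -> skip
r=67=1000011 popcount=3 -> skip
r=68=1000100 popcount=2 -> skip
r=69=1000101 popcount=3 -> skip
r=70=1000110 popcount=3 -> skip
r=71=1000111 popcount=4 -> skip
Kept rows: 32 64

Answer: 32 64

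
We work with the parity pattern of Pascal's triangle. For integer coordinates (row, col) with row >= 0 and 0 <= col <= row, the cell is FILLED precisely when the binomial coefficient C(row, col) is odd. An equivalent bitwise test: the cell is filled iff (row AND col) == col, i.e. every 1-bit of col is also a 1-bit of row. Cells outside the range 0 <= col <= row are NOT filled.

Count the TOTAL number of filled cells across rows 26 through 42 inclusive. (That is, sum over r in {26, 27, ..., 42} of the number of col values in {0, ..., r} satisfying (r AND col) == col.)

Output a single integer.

Answer: 170

Derivation:
r26=11010 pc3: +8 =8
r27=11011 pc4: +16 =24
r28=11100 pc3: +8 =32
r29=11101 pc4: +16 =48
r30=11110 pc4: +16 =64
r31=11111 pc5: +32 =96
r32=100000 pc1: +2 =98
r33=100001 pc2: +4 =102
r34=100010 pc2: +4 =106
r35=100011 pc3: +8 =114
r36=100100 pc2: +4 =118
r37=100101 pc3: +8 =126
r38=100110 pc3: +8 =134
r39=100111 pc4: +16 =150
r40=101000 pc2: +4 =154
r41=101001 pc3: +8 =162
r42=101010 pc3: +8 =170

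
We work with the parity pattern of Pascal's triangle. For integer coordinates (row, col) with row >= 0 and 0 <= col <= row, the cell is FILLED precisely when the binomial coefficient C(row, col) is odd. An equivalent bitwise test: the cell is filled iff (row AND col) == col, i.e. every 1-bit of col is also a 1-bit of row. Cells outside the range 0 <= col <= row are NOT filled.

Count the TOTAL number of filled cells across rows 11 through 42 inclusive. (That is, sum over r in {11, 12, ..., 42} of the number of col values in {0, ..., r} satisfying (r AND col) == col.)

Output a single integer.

Answer: 280

Derivation:
r11=1011 pc3: +8 =8
r12=1100 pc2: +4 =12
r13=1101 pc3: +8 =20
r14=1110 pc3: +8 =28
r15=1111 pc4: +16 =44
r16=10000 pc1: +2 =46
r17=10001 pc2: +4 =50
r18=10010 pc2: +4 =54
r19=10011 pc3: +8 =62
r20=10100 pc2: +4 =66
r21=10101 pc3: +8 =74
r22=10110 pc3: +8 =82
r23=10111 pc4: +16 =98
r24=11000 pc2: +4 =102
r25=11001 pc3: +8 =110
r26=11010 pc3: +8 =118
r27=11011 pc4: +16 =134
r28=11100 pc3: +8 =142
r29=11101 pc4: +16 =158
r30=11110 pc4: +16 =174
r31=11111 pc5: +32 =206
r32=100000 pc1: +2 =208
r33=100001 pc2: +4 =212
r34=100010 pc2: +4 =216
r35=100011 pc3: +8 =224
r36=100100 pc2: +4 =228
r37=100101 pc3: +8 =236
r38=100110 pc3: +8 =244
r39=100111 pc4: +16 =260
r40=101000 pc2: +4 =264
r41=101001 pc3: +8 =272
r42=101010 pc3: +8 =280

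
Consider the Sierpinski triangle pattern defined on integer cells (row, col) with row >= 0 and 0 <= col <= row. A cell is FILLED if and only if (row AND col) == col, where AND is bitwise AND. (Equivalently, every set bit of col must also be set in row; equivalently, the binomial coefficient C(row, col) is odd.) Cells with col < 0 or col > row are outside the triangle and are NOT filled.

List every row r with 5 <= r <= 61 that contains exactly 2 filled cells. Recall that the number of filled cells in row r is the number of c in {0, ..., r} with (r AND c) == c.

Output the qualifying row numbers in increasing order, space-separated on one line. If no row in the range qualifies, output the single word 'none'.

Row r has 2^popcount(r) filled cells, so we need popcount(r) = log2(2) = 1.
Scan r = 5..61 and keep those with exactly 1 one-bits:
r=5=101 popcount=2 -> skip
r=6=110 popcount=2 -> skip
r=7=111 popcount=3 -> skip
r=8=1000 popcount=1 -> KEEP
r=9=1001 popcount=2 -> skip
r=10=1010 popcount=2 -> skip
r=11=1011 popcount=3 -> skip
r=12=1100 popcount=2 -> skip
r=13=1101 popcount=3 -> skip
r=14=1110 popcount=3 -> skip
r=15=1111 popcount=4 -> skip
r=16=10000 popcount=1 -> KEEP
r=17=10001 popcount=2 -> skip
r=18=10010 popcount=2 -> skip
r=19=10011 popcount=3 -> skip
r=20=10100 popcount=2 -> skip
r=21=10101 popcount=3 -> skip
r=22=10110 popcount=3 -> skip
r=23=10111 popcount=4 -> skip
r=24=11000 popcount=2 -> skip
r=25=11001 popcount=3 -> skip
r=26=11010 popcount=3 -> skip
r=27=11011 popcount=4 -> skip
r=28=11100 popcount=3 -> skip
r=29=11101 popcount=4 -> skip
r=30=11110 popcount=4 -> skip
r=31=11111 popcount=5 -> skip
r=32=100000 popcount=1 -> KEEP
r=33=100001 popcount=2 -> skip
r=34=100010 popcount=2 -> skip
r=35=100011 popcount=3 -> skip
r=36=100100 popcount=2 -> skip
r=37=100101 popcount=3 -> skip
r=38=100110 popcount=3 -> skip
r=39=100111 popcount=4 -> skip
r=40=101000 popcount=2 -> skip
r=41=101001 popcount=3 -> skip
r=42=101010 popcount=3 -> skip
r=43=101011 popcount=4 -> skip
r=44=101100 popcount=3 -> skip
r=45=101101 popcount=4 -> skip
r=46=101110 popcount=4 -> skip
r=47=101111 popcount=5 -> skip
r=48=110000 popcount=2 -> skip
r=49=110001 popcount=3 -> skip
r=50=110010 popcount=3 -> skip
r=51=110011 popcount=4 -> skip
r=52=110100 popcount=3 -> skip
r=53=110101 popcount=4 -> skip
r=54=110110 popcount=4 -> skip
r=55=110111 popcount=5 -> skip
r=56=111000 popcount=3 -> skip
r=57=111001 popcount=4 -> skip
r=58=111010 popcount=4 -> skip
r=59=111011 popcount=5 -> skip
r=60=111100 popcount=4 -> skip
r=61=111101 popcount=5 -> skip
Kept rows: 8 16 32

Answer: 8 16 32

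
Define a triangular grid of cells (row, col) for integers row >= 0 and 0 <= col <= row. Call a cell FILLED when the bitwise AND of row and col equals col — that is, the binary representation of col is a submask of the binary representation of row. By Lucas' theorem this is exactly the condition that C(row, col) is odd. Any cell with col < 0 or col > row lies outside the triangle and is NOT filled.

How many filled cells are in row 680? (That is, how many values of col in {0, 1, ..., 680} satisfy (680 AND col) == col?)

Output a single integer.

Answer: 16

Derivation:
680 in binary = 1010101000
popcount(680) = number of 1-bits in 1010101000 = 4
A col c satisfies (680 AND c) == c iff every set bit of c is also set in 680; each of the 4 set bits of 680 can independently be on or off in c.
count = 2^4 = 16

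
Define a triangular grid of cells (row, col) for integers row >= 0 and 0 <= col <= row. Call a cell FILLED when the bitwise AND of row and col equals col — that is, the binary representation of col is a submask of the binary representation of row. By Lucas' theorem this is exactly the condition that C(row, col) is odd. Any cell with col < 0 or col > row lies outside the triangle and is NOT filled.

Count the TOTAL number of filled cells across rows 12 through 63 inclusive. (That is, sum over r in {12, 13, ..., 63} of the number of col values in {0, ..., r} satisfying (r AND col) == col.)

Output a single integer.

Answer: 684

Derivation:
r12=1100 pc2: +4 =4
r13=1101 pc3: +8 =12
r14=1110 pc3: +8 =20
r15=1111 pc4: +16 =36
r16=10000 pc1: +2 =38
r17=10001 pc2: +4 =42
r18=10010 pc2: +4 =46
r19=10011 pc3: +8 =54
r20=10100 pc2: +4 =58
r21=10101 pc3: +8 =66
r22=10110 pc3: +8 =74
r23=10111 pc4: +16 =90
r24=11000 pc2: +4 =94
r25=11001 pc3: +8 =102
r26=11010 pc3: +8 =110
r27=11011 pc4: +16 =126
r28=11100 pc3: +8 =134
r29=11101 pc4: +16 =150
r30=11110 pc4: +16 =166
r31=11111 pc5: +32 =198
r32=100000 pc1: +2 =200
r33=100001 pc2: +4 =204
r34=100010 pc2: +4 =208
r35=100011 pc3: +8 =216
r36=100100 pc2: +4 =220
r37=100101 pc3: +8 =228
r38=100110 pc3: +8 =236
r39=100111 pc4: +16 =252
r40=101000 pc2: +4 =256
r41=101001 pc3: +8 =264
r42=101010 pc3: +8 =272
r43=101011 pc4: +16 =288
r44=101100 pc3: +8 =296
r45=101101 pc4: +16 =312
r46=101110 pc4: +16 =328
r47=101111 pc5: +32 =360
r48=110000 pc2: +4 =364
r49=110001 pc3: +8 =372
r50=110010 pc3: +8 =380
r51=110011 pc4: +16 =396
r52=110100 pc3: +8 =404
r53=110101 pc4: +16 =420
r54=110110 pc4: +16 =436
r55=110111 pc5: +32 =468
r56=111000 pc3: +8 =476
r57=111001 pc4: +16 =492
r58=111010 pc4: +16 =508
r59=111011 pc5: +32 =540
r60=111100 pc4: +16 =556
r61=111101 pc5: +32 =588
r62=111110 pc5: +32 =620
r63=111111 pc6: +64 =684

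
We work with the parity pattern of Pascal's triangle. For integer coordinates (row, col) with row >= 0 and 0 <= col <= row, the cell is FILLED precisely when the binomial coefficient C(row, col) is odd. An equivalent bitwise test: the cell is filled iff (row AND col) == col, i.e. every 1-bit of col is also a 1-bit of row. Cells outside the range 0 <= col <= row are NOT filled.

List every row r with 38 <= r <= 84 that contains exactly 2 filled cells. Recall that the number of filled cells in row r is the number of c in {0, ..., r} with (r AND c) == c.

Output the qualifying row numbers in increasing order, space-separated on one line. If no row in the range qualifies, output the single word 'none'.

Row r has 2^popcount(r) filled cells, so we need popcount(r) = log2(2) = 1.
Scan r = 38..84 and keep those with exactly 1 one-bits:
r=38=100110 popcount=3 -> skip
r=39=100111 popcount=4 -> skip
r=40=101000 popcount=2 -> skip
r=41=101001 popcount=3 -> skip
r=42=101010 popcount=3 -> skip
r=43=101011 popcount=4 -> skip
r=44=101100 popcount=3 -> skip
r=45=101101 popcount=4 -> skip
r=46=101110 popcount=4 -> skip
r=47=101111 popcount=5 -> skip
r=48=110000 popcount=2 -> skip
r=49=110001 popcount=3 -> skip
r=50=110010 popcount=3 -> skip
r=51=110011 popcount=4 -> skip
r=52=110100 popcount=3 -> skip
r=53=110101 popcount=4 -> skip
r=54=110110 popcount=4 -> skip
r=55=110111 popcount=5 -> skip
r=56=111000 popcount=3 -> skip
r=57=111001 popcount=4 -> skip
r=58=111010 popcount=4 -> skip
r=59=111011 popcount=5 -> skip
r=60=111100 popcount=4 -> skip
r=61=111101 popcount=5 -> skip
r=62=111110 popcount=5 -> skip
r=63=111111 popcount=6 -> skip
r=64=1000000 popcount=1 -> KEEP
r=65=1000001 popcount=2 -> skip
r=66=1000010 popcount=2 -> skip
r=67=1000011 popcount=3 -> skip
r=68=1000100 popcount=2 -> skip
r=69=1000101 popcount=3 -> skip
r=70=1000110 popcount=3 -> skip
r=71=1000111 popcount=4 -> skip
r=72=1001000 popcount=2 -> skip
r=73=1001001 popcount=3 -> skip
r=74=1001010 popcount=3 -> skip
r=75=1001011 popcount=4 -> skip
r=76=1001100 popcount=3 -> skip
r=77=1001101 popcount=4 -> skip
r=78=1001110 popcount=4 -> skip
r=79=1001111 popcount=5 -> skip
r=80=1010000 popcount=2 -> skip
r=81=1010001 popcount=3 -> skip
r=82=1010010 popcount=3 -> skip
r=83=1010011 popcount=4 -> skip
r=84=1010100 popcount=3 -> skip
Kept rows: 64

Answer: 64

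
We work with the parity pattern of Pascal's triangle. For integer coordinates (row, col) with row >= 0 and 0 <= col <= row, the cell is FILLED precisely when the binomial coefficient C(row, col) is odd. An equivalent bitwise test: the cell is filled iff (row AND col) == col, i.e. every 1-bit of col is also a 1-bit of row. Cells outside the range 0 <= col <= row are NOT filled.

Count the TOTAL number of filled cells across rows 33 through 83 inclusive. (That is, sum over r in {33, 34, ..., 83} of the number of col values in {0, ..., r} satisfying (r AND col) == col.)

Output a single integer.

Answer: 682

Derivation:
r33=100001 pc2: +4 =4
r34=100010 pc2: +4 =8
r35=100011 pc3: +8 =16
r36=100100 pc2: +4 =20
r37=100101 pc3: +8 =28
r38=100110 pc3: +8 =36
r39=100111 pc4: +16 =52
r40=101000 pc2: +4 =56
r41=101001 pc3: +8 =64
r42=101010 pc3: +8 =72
r43=101011 pc4: +16 =88
r44=101100 pc3: +8 =96
r45=101101 pc4: +16 =112
r46=101110 pc4: +16 =128
r47=101111 pc5: +32 =160
r48=110000 pc2: +4 =164
r49=110001 pc3: +8 =172
r50=110010 pc3: +8 =180
r51=110011 pc4: +16 =196
r52=110100 pc3: +8 =204
r53=110101 pc4: +16 =220
r54=110110 pc4: +16 =236
r55=110111 pc5: +32 =268
r56=111000 pc3: +8 =276
r57=111001 pc4: +16 =292
r58=111010 pc4: +16 =308
r59=111011 pc5: +32 =340
r60=111100 pc4: +16 =356
r61=111101 pc5: +32 =388
r62=111110 pc5: +32 =420
r63=111111 pc6: +64 =484
r64=1000000 pc1: +2 =486
r65=1000001 pc2: +4 =490
r66=1000010 pc2: +4 =494
r67=1000011 pc3: +8 =502
r68=1000100 pc2: +4 =506
r69=1000101 pc3: +8 =514
r70=1000110 pc3: +8 =522
r71=1000111 pc4: +16 =538
r72=1001000 pc2: +4 =542
r73=1001001 pc3: +8 =550
r74=1001010 pc3: +8 =558
r75=1001011 pc4: +16 =574
r76=1001100 pc3: +8 =582
r77=1001101 pc4: +16 =598
r78=1001110 pc4: +16 =614
r79=1001111 pc5: +32 =646
r80=1010000 pc2: +4 =650
r81=1010001 pc3: +8 =658
r82=1010010 pc3: +8 =666
r83=1010011 pc4: +16 =682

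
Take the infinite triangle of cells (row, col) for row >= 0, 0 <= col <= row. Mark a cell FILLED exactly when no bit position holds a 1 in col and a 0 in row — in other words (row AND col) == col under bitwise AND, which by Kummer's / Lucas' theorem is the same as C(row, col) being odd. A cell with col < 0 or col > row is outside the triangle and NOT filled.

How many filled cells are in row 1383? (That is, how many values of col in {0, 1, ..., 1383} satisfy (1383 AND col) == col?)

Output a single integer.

1383 in binary = 10101100111
popcount(1383) = number of 1-bits in 10101100111 = 7
A col c satisfies (1383 AND c) == c iff every set bit of c is also set in 1383; each of the 7 set bits of 1383 can independently be on or off in c.
count = 2^7 = 128

Answer: 128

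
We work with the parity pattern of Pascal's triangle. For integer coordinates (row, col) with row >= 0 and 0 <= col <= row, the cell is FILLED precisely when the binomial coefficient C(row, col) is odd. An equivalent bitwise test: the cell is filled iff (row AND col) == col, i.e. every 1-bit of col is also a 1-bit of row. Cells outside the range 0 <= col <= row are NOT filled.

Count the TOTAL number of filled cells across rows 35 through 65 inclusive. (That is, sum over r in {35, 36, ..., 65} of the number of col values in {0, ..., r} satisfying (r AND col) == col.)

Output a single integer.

Answer: 482

Derivation:
r35=100011 pc3: +8 =8
r36=100100 pc2: +4 =12
r37=100101 pc3: +8 =20
r38=100110 pc3: +8 =28
r39=100111 pc4: +16 =44
r40=101000 pc2: +4 =48
r41=101001 pc3: +8 =56
r42=101010 pc3: +8 =64
r43=101011 pc4: +16 =80
r44=101100 pc3: +8 =88
r45=101101 pc4: +16 =104
r46=101110 pc4: +16 =120
r47=101111 pc5: +32 =152
r48=110000 pc2: +4 =156
r49=110001 pc3: +8 =164
r50=110010 pc3: +8 =172
r51=110011 pc4: +16 =188
r52=110100 pc3: +8 =196
r53=110101 pc4: +16 =212
r54=110110 pc4: +16 =228
r55=110111 pc5: +32 =260
r56=111000 pc3: +8 =268
r57=111001 pc4: +16 =284
r58=111010 pc4: +16 =300
r59=111011 pc5: +32 =332
r60=111100 pc4: +16 =348
r61=111101 pc5: +32 =380
r62=111110 pc5: +32 =412
r63=111111 pc6: +64 =476
r64=1000000 pc1: +2 =478
r65=1000001 pc2: +4 =482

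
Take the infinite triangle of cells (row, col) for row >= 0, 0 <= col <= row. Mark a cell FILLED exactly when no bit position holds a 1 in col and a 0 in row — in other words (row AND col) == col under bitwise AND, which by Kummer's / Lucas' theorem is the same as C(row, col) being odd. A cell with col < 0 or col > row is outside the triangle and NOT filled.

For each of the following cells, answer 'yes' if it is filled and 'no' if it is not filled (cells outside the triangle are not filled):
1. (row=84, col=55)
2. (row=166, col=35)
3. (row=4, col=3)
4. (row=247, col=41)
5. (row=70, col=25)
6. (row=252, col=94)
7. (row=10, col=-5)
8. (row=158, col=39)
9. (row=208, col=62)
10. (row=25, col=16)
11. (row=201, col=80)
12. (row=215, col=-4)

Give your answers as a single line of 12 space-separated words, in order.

Answer: no no no no no no no no no yes no no

Derivation:
(84,55): row=0b1010100, col=0b110111, row AND col = 0b10100 = 20; 20 != 55 -> empty
(166,35): row=0b10100110, col=0b100011, row AND col = 0b100010 = 34; 34 != 35 -> empty
(4,3): row=0b100, col=0b11, row AND col = 0b0 = 0; 0 != 3 -> empty
(247,41): row=0b11110111, col=0b101001, row AND col = 0b100001 = 33; 33 != 41 -> empty
(70,25): row=0b1000110, col=0b11001, row AND col = 0b0 = 0; 0 != 25 -> empty
(252,94): row=0b11111100, col=0b1011110, row AND col = 0b1011100 = 92; 92 != 94 -> empty
(10,-5): col outside [0, 10] -> not filled
(158,39): row=0b10011110, col=0b100111, row AND col = 0b110 = 6; 6 != 39 -> empty
(208,62): row=0b11010000, col=0b111110, row AND col = 0b10000 = 16; 16 != 62 -> empty
(25,16): row=0b11001, col=0b10000, row AND col = 0b10000 = 16; 16 == 16 -> filled
(201,80): row=0b11001001, col=0b1010000, row AND col = 0b1000000 = 64; 64 != 80 -> empty
(215,-4): col outside [0, 215] -> not filled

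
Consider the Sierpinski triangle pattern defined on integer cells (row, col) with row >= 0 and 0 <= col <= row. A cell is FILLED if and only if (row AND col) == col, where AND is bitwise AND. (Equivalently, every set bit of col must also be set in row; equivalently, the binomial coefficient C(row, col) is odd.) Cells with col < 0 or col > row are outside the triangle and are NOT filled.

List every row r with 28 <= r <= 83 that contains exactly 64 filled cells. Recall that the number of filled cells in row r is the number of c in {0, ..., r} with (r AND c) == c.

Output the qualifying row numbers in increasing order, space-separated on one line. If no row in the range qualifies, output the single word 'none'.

Row r has 2^popcount(r) filled cells, so we need popcount(r) = log2(64) = 6.
Scan r = 28..83 and keep those with exactly 6 one-bits:
r=28=11100 popcount=3 -> skip
r=29=11101 popcount=4 -> skip
r=30=11110 popcount=4 -> skip
r=31=11111 popcount=5 -> skip
r=32=100000 popcount=1 -> skip
r=33=100001 popcount=2 -> skip
r=34=100010 popcount=2 -> skip
r=35=100011 popcount=3 -> skip
r=36=100100 popcount=2 -> skip
r=37=100101 popcount=3 -> skip
r=38=100110 popcount=3 -> skip
r=39=100111 popcount=4 -> skip
r=40=101000 popcount=2 -> skip
r=41=101001 popcount=3 -> skip
r=42=101010 popcount=3 -> skip
r=43=101011 popcount=4 -> skip
r=44=101100 popcount=3 -> skip
r=45=101101 popcount=4 -> skip
r=46=101110 popcount=4 -> skip
r=47=101111 popcount=5 -> skip
r=48=110000 popcount=2 -> skip
r=49=110001 popcount=3 -> skip
r=50=110010 popcount=3 -> skip
r=51=110011 popcount=4 -> skip
r=52=110100 popcount=3 -> skip
r=53=110101 popcount=4 -> skip
r=54=110110 popcount=4 -> skip
r=55=110111 popcount=5 -> skip
r=56=111000 popcount=3 -> skip
r=57=111001 popcount=4 -> skip
r=58=111010 popcount=4 -> skip
r=59=111011 popcount=5 -> skip
r=60=111100 popcount=4 -> skip
r=61=111101 popcount=5 -> skip
r=62=111110 popcount=5 -> skip
r=63=111111 popcount=6 -> KEEP
r=64=1000000 popcount=1 -> skip
r=65=1000001 popcount=2 -> skip
r=66=1000010 popcount=2 -> skip
r=67=1000011 popcount=3 -> skip
r=68=1000100 popcount=2 -> skip
r=69=1000101 popcount=3 -> skip
r=70=1000110 popcount=3 -> skip
r=71=1000111 popcount=4 -> skip
r=72=1001000 popcount=2 -> skip
r=73=1001001 popcount=3 -> skip
r=74=1001010 popcount=3 -> skip
r=75=1001011 popcount=4 -> skip
r=76=1001100 popcount=3 -> skip
r=77=1001101 popcount=4 -> skip
r=78=1001110 popcount=4 -> skip
r=79=1001111 popcount=5 -> skip
r=80=1010000 popcount=2 -> skip
r=81=1010001 popcount=3 -> skip
r=82=1010010 popcount=3 -> skip
r=83=1010011 popcount=4 -> skip
Kept rows: 63

Answer: 63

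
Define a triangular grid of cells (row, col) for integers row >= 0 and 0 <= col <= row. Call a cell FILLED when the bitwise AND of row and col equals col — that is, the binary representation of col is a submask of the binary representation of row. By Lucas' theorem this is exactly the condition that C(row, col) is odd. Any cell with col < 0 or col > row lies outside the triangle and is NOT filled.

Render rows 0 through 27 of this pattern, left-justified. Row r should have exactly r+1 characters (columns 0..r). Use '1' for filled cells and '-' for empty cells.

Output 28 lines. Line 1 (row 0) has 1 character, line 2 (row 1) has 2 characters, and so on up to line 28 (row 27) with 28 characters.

Answer: 1
11
1-1
1111
1---1
11--11
1-1-1-1
11111111
1-------1
11------11
1-1-----1-1
1111----1111
1---1---1---1
11--11--11--11
1-1-1-1-1-1-1-1
1111111111111111
1---------------1
11--------------11
1-1-------------1-1
1111------------1111
1---1-----------1---1
11--11----------11--11
1-1-1-1---------1-1-1-1
11111111--------11111111
1-------1-------1-------1
11------11------11------11
1-1-----1-1-----1-1-----1-1
1111----1111----1111----1111

Derivation:
r0=0: 1
r1=1: 11
r2=10: 1-1
r3=11: 1111
r4=100: 1---1
r5=101: 11--11
r6=110: 1-1-1-1
r7=111: 11111111
r8=1000: 1-------1
r9=1001: 11------11
r10=1010: 1-1-----1-1
r11=1011: 1111----1111
r12=1100: 1---1---1---1
r13=1101: 11--11--11--11
r14=1110: 1-1-1-1-1-1-1-1
r15=1111: 1111111111111111
r16=10000: 1---------------1
r17=10001: 11--------------11
r18=10010: 1-1-------------1-1
r19=10011: 1111------------1111
r20=10100: 1---1-----------1---1
r21=10101: 11--11----------11--11
r22=10110: 1-1-1-1---------1-1-1-1
r23=10111: 11111111--------11111111
r24=11000: 1-------1-------1-------1
r25=11001: 11------11------11------11
r26=11010: 1-1-----1-1-----1-1-----1-1
r27=11011: 1111----1111----1111----1111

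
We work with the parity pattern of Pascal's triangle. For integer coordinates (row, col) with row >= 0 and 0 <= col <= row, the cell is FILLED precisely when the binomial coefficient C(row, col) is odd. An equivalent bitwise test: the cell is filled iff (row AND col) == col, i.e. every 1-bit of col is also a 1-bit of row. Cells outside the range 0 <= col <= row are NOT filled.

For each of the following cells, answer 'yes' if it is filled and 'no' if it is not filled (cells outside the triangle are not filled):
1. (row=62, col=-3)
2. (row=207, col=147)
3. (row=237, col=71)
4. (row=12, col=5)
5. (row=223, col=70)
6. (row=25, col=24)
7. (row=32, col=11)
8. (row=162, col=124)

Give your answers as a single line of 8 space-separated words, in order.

(62,-3): col outside [0, 62] -> not filled
(207,147): row=0b11001111, col=0b10010011, row AND col = 0b10000011 = 131; 131 != 147 -> empty
(237,71): row=0b11101101, col=0b1000111, row AND col = 0b1000101 = 69; 69 != 71 -> empty
(12,5): row=0b1100, col=0b101, row AND col = 0b100 = 4; 4 != 5 -> empty
(223,70): row=0b11011111, col=0b1000110, row AND col = 0b1000110 = 70; 70 == 70 -> filled
(25,24): row=0b11001, col=0b11000, row AND col = 0b11000 = 24; 24 == 24 -> filled
(32,11): row=0b100000, col=0b1011, row AND col = 0b0 = 0; 0 != 11 -> empty
(162,124): row=0b10100010, col=0b1111100, row AND col = 0b100000 = 32; 32 != 124 -> empty

Answer: no no no no yes yes no no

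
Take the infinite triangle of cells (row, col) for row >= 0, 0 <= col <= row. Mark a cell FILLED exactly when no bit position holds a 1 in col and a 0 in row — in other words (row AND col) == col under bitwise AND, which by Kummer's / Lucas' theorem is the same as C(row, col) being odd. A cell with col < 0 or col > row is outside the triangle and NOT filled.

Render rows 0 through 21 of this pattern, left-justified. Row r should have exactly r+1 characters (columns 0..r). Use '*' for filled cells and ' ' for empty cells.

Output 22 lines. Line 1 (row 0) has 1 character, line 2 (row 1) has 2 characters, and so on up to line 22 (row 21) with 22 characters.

r0=0: *
r1=1: **
r2=10: * *
r3=11: ****
r4=100: *   *
r5=101: **  **
r6=110: * * * *
r7=111: ********
r8=1000: *       *
r9=1001: **      **
r10=1010: * *     * *
r11=1011: ****    ****
r12=1100: *   *   *   *
r13=1101: **  **  **  **
r14=1110: * * * * * * * *
r15=1111: ****************
r16=10000: *               *
r17=10001: **              **
r18=10010: * *             * *
r19=10011: ****            ****
r20=10100: *   *           *   *
r21=10101: **  **          **  **

Answer: *
**
* *
****
*   *
**  **
* * * *
********
*       *
**      **
* *     * *
****    ****
*   *   *   *
**  **  **  **
* * * * * * * *
****************
*               *
**              **
* *             * *
****            ****
*   *           *   *
**  **          **  **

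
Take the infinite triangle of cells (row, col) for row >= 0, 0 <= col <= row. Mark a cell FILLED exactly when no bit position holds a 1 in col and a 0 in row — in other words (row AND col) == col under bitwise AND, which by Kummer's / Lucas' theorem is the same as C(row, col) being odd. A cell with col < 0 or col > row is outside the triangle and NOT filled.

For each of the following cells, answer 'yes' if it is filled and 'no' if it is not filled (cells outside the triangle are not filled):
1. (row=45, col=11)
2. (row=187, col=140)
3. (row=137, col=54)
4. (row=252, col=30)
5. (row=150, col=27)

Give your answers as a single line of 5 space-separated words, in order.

(45,11): row=0b101101, col=0b1011, row AND col = 0b1001 = 9; 9 != 11 -> empty
(187,140): row=0b10111011, col=0b10001100, row AND col = 0b10001000 = 136; 136 != 140 -> empty
(137,54): row=0b10001001, col=0b110110, row AND col = 0b0 = 0; 0 != 54 -> empty
(252,30): row=0b11111100, col=0b11110, row AND col = 0b11100 = 28; 28 != 30 -> empty
(150,27): row=0b10010110, col=0b11011, row AND col = 0b10010 = 18; 18 != 27 -> empty

Answer: no no no no no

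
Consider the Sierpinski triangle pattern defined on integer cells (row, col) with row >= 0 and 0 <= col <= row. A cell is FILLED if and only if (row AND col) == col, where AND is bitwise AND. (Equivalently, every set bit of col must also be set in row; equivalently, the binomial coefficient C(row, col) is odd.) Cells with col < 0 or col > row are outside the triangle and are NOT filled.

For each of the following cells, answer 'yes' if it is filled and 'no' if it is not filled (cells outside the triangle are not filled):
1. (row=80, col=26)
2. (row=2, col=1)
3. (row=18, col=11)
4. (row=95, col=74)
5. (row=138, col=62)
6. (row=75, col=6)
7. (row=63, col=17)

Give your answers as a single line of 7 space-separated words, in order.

Answer: no no no yes no no yes

Derivation:
(80,26): row=0b1010000, col=0b11010, row AND col = 0b10000 = 16; 16 != 26 -> empty
(2,1): row=0b10, col=0b1, row AND col = 0b0 = 0; 0 != 1 -> empty
(18,11): row=0b10010, col=0b1011, row AND col = 0b10 = 2; 2 != 11 -> empty
(95,74): row=0b1011111, col=0b1001010, row AND col = 0b1001010 = 74; 74 == 74 -> filled
(138,62): row=0b10001010, col=0b111110, row AND col = 0b1010 = 10; 10 != 62 -> empty
(75,6): row=0b1001011, col=0b110, row AND col = 0b10 = 2; 2 != 6 -> empty
(63,17): row=0b111111, col=0b10001, row AND col = 0b10001 = 17; 17 == 17 -> filled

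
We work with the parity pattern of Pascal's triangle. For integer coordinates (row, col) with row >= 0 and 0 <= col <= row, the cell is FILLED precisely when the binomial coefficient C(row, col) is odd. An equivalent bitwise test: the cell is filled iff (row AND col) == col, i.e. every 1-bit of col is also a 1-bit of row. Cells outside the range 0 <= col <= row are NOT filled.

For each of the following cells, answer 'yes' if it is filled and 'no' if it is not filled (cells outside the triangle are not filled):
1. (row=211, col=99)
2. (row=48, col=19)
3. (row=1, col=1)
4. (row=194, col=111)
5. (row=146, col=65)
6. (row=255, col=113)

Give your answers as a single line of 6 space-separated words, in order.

(211,99): row=0b11010011, col=0b1100011, row AND col = 0b1000011 = 67; 67 != 99 -> empty
(48,19): row=0b110000, col=0b10011, row AND col = 0b10000 = 16; 16 != 19 -> empty
(1,1): row=0b1, col=0b1, row AND col = 0b1 = 1; 1 == 1 -> filled
(194,111): row=0b11000010, col=0b1101111, row AND col = 0b1000010 = 66; 66 != 111 -> empty
(146,65): row=0b10010010, col=0b1000001, row AND col = 0b0 = 0; 0 != 65 -> empty
(255,113): row=0b11111111, col=0b1110001, row AND col = 0b1110001 = 113; 113 == 113 -> filled

Answer: no no yes no no yes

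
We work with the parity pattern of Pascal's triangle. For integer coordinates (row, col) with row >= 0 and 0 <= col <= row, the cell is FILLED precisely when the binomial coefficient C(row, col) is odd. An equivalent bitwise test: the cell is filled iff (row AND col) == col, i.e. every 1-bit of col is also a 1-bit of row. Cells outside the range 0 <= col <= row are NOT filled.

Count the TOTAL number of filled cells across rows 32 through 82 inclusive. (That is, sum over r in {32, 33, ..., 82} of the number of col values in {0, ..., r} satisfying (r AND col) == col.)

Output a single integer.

Answer: 668

Derivation:
r32=100000 pc1: +2 =2
r33=100001 pc2: +4 =6
r34=100010 pc2: +4 =10
r35=100011 pc3: +8 =18
r36=100100 pc2: +4 =22
r37=100101 pc3: +8 =30
r38=100110 pc3: +8 =38
r39=100111 pc4: +16 =54
r40=101000 pc2: +4 =58
r41=101001 pc3: +8 =66
r42=101010 pc3: +8 =74
r43=101011 pc4: +16 =90
r44=101100 pc3: +8 =98
r45=101101 pc4: +16 =114
r46=101110 pc4: +16 =130
r47=101111 pc5: +32 =162
r48=110000 pc2: +4 =166
r49=110001 pc3: +8 =174
r50=110010 pc3: +8 =182
r51=110011 pc4: +16 =198
r52=110100 pc3: +8 =206
r53=110101 pc4: +16 =222
r54=110110 pc4: +16 =238
r55=110111 pc5: +32 =270
r56=111000 pc3: +8 =278
r57=111001 pc4: +16 =294
r58=111010 pc4: +16 =310
r59=111011 pc5: +32 =342
r60=111100 pc4: +16 =358
r61=111101 pc5: +32 =390
r62=111110 pc5: +32 =422
r63=111111 pc6: +64 =486
r64=1000000 pc1: +2 =488
r65=1000001 pc2: +4 =492
r66=1000010 pc2: +4 =496
r67=1000011 pc3: +8 =504
r68=1000100 pc2: +4 =508
r69=1000101 pc3: +8 =516
r70=1000110 pc3: +8 =524
r71=1000111 pc4: +16 =540
r72=1001000 pc2: +4 =544
r73=1001001 pc3: +8 =552
r74=1001010 pc3: +8 =560
r75=1001011 pc4: +16 =576
r76=1001100 pc3: +8 =584
r77=1001101 pc4: +16 =600
r78=1001110 pc4: +16 =616
r79=1001111 pc5: +32 =648
r80=1010000 pc2: +4 =652
r81=1010001 pc3: +8 =660
r82=1010010 pc3: +8 =668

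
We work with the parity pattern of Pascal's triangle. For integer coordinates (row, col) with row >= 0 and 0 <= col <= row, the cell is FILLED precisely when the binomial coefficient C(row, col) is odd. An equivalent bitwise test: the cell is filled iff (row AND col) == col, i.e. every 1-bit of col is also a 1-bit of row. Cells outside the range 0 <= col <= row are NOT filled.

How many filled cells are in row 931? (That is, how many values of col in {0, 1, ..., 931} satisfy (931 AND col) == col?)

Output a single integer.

Answer: 64

Derivation:
931 in binary = 1110100011
popcount(931) = number of 1-bits in 1110100011 = 6
A col c satisfies (931 AND c) == c iff every set bit of c is also set in 931; each of the 6 set bits of 931 can independently be on or off in c.
count = 2^6 = 64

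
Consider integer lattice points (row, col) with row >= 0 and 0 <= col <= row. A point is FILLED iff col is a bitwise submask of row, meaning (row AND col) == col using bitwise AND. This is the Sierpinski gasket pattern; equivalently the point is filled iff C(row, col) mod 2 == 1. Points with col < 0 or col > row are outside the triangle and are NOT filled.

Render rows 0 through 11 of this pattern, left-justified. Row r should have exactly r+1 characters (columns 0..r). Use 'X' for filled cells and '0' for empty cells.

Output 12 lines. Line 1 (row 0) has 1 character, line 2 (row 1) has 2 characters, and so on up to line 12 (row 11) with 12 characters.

r0=0: X
r1=1: XX
r2=10: X0X
r3=11: XXXX
r4=100: X000X
r5=101: XX00XX
r6=110: X0X0X0X
r7=111: XXXXXXXX
r8=1000: X0000000X
r9=1001: XX000000XX
r10=1010: X0X00000X0X
r11=1011: XXXX0000XXXX

Answer: X
XX
X0X
XXXX
X000X
XX00XX
X0X0X0X
XXXXXXXX
X0000000X
XX000000XX
X0X00000X0X
XXXX0000XXXX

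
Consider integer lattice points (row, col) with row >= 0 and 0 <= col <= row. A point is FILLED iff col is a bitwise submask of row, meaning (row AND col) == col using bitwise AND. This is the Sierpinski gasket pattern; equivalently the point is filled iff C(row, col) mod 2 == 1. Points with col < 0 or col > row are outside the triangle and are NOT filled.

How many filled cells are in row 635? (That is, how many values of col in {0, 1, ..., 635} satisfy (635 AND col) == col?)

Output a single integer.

Answer: 128

Derivation:
635 in binary = 1001111011
popcount(635) = number of 1-bits in 1001111011 = 7
A col c satisfies (635 AND c) == c iff every set bit of c is also set in 635; each of the 7 set bits of 635 can independently be on or off in c.
count = 2^7 = 128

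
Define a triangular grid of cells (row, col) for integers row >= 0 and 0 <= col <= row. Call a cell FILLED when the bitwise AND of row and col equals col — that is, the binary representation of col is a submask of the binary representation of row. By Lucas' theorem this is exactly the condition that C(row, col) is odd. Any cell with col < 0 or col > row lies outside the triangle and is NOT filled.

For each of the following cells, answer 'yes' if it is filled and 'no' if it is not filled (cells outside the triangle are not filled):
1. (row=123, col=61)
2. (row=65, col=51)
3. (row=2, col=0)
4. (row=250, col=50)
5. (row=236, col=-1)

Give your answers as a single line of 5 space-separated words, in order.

Answer: no no yes yes no

Derivation:
(123,61): row=0b1111011, col=0b111101, row AND col = 0b111001 = 57; 57 != 61 -> empty
(65,51): row=0b1000001, col=0b110011, row AND col = 0b1 = 1; 1 != 51 -> empty
(2,0): row=0b10, col=0b0, row AND col = 0b0 = 0; 0 == 0 -> filled
(250,50): row=0b11111010, col=0b110010, row AND col = 0b110010 = 50; 50 == 50 -> filled
(236,-1): col outside [0, 236] -> not filled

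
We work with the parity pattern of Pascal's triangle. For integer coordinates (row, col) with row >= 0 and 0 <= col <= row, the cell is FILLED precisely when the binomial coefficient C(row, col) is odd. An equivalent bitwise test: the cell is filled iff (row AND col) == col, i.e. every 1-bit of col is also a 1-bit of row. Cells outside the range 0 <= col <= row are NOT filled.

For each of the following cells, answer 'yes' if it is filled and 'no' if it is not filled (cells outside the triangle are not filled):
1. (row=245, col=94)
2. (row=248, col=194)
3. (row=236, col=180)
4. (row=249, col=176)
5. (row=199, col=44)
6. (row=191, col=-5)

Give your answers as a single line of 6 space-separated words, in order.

Answer: no no no yes no no

Derivation:
(245,94): row=0b11110101, col=0b1011110, row AND col = 0b1010100 = 84; 84 != 94 -> empty
(248,194): row=0b11111000, col=0b11000010, row AND col = 0b11000000 = 192; 192 != 194 -> empty
(236,180): row=0b11101100, col=0b10110100, row AND col = 0b10100100 = 164; 164 != 180 -> empty
(249,176): row=0b11111001, col=0b10110000, row AND col = 0b10110000 = 176; 176 == 176 -> filled
(199,44): row=0b11000111, col=0b101100, row AND col = 0b100 = 4; 4 != 44 -> empty
(191,-5): col outside [0, 191] -> not filled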